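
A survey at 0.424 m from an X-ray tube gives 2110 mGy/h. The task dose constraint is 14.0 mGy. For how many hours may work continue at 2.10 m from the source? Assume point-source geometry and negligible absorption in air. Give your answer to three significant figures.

0.163 h

Since intensity falls as 1/r², rate at 2.10 m:
2110 × (0.424/2.10)² = 2110 × 0.04077 = 86.02 mGy/h.
Stay time = 14.0 mGy ÷ 86.02 mGy/h = 0.1628 h.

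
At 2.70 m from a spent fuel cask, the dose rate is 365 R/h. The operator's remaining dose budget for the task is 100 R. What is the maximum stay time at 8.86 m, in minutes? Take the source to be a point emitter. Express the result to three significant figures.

177 min

Applying the 1/r² law, rate at 8.86 m:
365 × (2.70/8.86)² = 365 × 0.09287 = 33.90 R/h.
Stay time = 100 R ÷ 33.90 R/h = 2.950 h = 177.0 min.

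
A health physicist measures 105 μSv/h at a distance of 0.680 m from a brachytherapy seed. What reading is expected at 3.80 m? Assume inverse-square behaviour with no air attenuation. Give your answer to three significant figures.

Intensity scales as (d₁/d₂)², so the rate at 3.80 m is
(0.680/3.80)² = 0.03202, so 105 × 0.03202 = 3.362 μSv/h.

3.36 μSv/h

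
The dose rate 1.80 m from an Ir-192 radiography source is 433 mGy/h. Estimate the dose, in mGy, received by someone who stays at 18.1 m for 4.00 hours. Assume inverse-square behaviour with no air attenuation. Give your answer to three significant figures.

17.1 mGy

Intensity scales as (d₁/d₂)², so rate at 18.1 m:
433 × (1.80/18.1)² = 433 × 0.009890 = 4.282 mGy/h.
Dose = rate × time = 4.282 mGy/h × 4.000 h = 17.13 mGy.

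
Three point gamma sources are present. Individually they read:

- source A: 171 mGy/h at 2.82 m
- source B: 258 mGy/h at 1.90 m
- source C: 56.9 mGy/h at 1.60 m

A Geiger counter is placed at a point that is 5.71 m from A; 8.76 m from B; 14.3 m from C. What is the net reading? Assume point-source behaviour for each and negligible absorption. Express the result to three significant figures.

Each source contributes Iᵢ·(dᵢ/rᵢ)²; contributions add.
A: 171 × (2.82/5.71)² = 41.71 mGy/h
B: 258 × (1.90/8.76)² = 12.14 mGy/h
C: 56.9 × (1.60/14.3)² = 0.7123 mGy/h
Total = 41.71 + 12.14 + 0.7123 = 54.56 mGy/h.

54.6 mGy/h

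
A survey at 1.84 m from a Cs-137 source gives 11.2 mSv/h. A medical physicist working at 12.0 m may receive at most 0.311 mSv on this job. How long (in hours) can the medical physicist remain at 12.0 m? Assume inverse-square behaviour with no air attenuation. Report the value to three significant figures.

1.18 h

Intensity scales as (d₁/d₂)², so rate at 12.0 m:
(1.84/12.0)² = 0.02351, so 11.2 × 0.02351 = 0.2633 mSv/h.
Stay time = 0.311 mSv ÷ 0.2633 mSv/h = 1.181 h.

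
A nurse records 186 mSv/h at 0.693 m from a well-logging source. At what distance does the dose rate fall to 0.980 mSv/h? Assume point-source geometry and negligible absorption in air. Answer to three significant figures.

By the inverse-square law, d₂ = d₁·√(I₁/I₂).
I₁/I₂ = 186/0.980 = 189.8, so d₂ = 0.693 × √189.8 = 9.547 m.

9.55 m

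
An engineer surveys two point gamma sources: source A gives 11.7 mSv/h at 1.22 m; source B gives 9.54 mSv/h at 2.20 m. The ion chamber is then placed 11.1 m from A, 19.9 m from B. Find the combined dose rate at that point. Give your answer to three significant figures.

Each source contributes Iᵢ·(dᵢ/rᵢ)²; contributions add.
A: 11.7 × (1.22/11.1)² = 0.1413 mSv/h
B: 9.54 × (2.20/19.9)² = 0.1166 mSv/h
Total = 0.1413 + 0.1166 = 0.2579 mSv/h.

0.258 mSv/h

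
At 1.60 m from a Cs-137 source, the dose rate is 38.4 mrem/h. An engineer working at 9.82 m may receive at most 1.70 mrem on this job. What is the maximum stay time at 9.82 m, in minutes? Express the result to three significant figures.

100 min

Intensity scales as (d₁/d₂)², so rate at 9.82 m:
(1.60/9.82)² = 0.02655, so 38.4 × 0.02655 = 1.020 mrem/h.
Stay time = 1.70 mrem ÷ 1.020 mrem/h = 1.667 h = 100.0 min.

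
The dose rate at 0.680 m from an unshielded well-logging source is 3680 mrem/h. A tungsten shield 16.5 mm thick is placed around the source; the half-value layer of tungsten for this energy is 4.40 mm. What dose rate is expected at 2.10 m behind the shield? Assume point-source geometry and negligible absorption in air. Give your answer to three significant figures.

28.7 mrem/h

Distance alone: (0.680/2.10)² = 0.1049, so 3680 × 0.1049 = 386.0 mrem/h.
Shield: 16.5/4.40 = 3.750 half-value layers → attenuation 2^(−3.750) = 0.07433.
Combined: 386.0 × 0.07433 = 28.69 mrem/h.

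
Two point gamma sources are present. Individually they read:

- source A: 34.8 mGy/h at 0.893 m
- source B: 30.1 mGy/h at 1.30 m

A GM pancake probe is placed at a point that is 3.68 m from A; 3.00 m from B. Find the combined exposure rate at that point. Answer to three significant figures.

7.70 mGy/h

Each source contributes Iᵢ·(dᵢ/rᵢ)²; contributions add.
A: 34.8 × (0.893/3.68)² = 2.049 mGy/h
B: 30.1 × (1.30/3.00)² = 5.652 mGy/h
Total = 2.049 + 5.652 = 7.701 mGy/h.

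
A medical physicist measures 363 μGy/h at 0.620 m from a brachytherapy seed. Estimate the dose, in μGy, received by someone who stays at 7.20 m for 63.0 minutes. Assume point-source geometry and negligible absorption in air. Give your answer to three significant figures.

2.83 μGy

Intensity scales as (d₁/d₂)², so rate at 7.20 m:
(0.620/7.20)² = 0.007415, so 363 × 0.007415 = 2.692 μGy/h.
Dose = rate × time = 2.692 μGy/h × 1.050 h = 2.827 μGy.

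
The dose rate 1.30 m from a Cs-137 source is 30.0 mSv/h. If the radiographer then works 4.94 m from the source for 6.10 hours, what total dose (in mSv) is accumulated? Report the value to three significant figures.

12.7 mSv

Applying the 1/r² law, rate at 4.94 m:
30.0 × (1.30/4.94)² = 30.0 × 0.06925 = 2.078 mSv/h.
Dose = rate × time = 2.078 mSv/h × 6.100 h = 12.68 mSv.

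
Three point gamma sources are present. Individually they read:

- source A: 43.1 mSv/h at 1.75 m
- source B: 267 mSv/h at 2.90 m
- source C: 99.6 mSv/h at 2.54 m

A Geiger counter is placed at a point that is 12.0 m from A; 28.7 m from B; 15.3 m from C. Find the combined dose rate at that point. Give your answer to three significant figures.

Each source contributes Iᵢ·(dᵢ/rᵢ)²; contributions add.
A: 43.1 × (1.75/12.0)² = 0.9166 mSv/h
B: 267 × (2.90/28.7)² = 2.726 mSv/h
C: 99.6 × (2.54/15.3)² = 2.745 mSv/h
Total = 0.9166 + 2.726 + 2.745 = 6.388 mSv/h.

6.39 mSv/h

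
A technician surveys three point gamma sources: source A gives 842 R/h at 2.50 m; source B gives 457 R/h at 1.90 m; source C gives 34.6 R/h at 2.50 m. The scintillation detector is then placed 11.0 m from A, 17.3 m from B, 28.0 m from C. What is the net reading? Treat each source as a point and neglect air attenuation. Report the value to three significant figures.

49.3 R/h

By superposition, sum each source's inverse-square contribution:
A: 842 × (2.50/11.0)² = 43.49 R/h
B: 457 × (1.90/17.3)² = 5.512 R/h
C: 34.6 × (2.50/28.0)² = 0.2758 R/h
Total = 43.49 + 5.512 + 0.2758 = 49.28 R/h.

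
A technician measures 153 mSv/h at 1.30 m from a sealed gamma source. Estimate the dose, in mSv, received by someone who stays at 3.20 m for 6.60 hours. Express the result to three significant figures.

167 mSv

Using I₁d₁² = I₂d₂², rate at 3.20 m:
(1.30/3.20)² = 0.1650, so 153 × 0.1650 = 25.25 mSv/h.
Dose = rate × time = 25.25 mSv/h × 6.600 h = 166.6 mSv.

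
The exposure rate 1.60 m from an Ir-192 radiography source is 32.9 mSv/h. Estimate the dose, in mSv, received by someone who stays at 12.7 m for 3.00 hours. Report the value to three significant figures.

Using I₁d₁² = I₂d₂², rate at 12.7 m:
(1.60/12.7)² = 0.01587, so 32.9 × 0.01587 = 0.5221 mSv/h.
Dose = rate × time = 0.5221 mSv/h × 3.000 h = 1.566 mSv.

1.57 mSv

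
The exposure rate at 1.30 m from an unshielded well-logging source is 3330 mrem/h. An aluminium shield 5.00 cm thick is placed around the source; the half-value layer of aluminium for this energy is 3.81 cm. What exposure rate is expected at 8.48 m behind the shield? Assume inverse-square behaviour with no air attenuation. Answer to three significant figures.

31.5 mrem/h

Distance alone: (1.30/8.48)² = 0.02350, so 3330 × 0.02350 = 78.25 mrem/h.
Shield: 5.00/3.81 = 1.312 half-value layers → attenuation 2^(−1.312) = 0.4028.
Combined: 78.25 × 0.4028 = 31.52 mrem/h.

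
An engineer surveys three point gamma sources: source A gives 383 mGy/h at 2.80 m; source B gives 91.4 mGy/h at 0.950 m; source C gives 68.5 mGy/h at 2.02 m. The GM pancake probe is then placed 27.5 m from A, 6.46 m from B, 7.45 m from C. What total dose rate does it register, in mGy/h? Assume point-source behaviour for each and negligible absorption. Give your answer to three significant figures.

By superposition, sum each source's inverse-square contribution:
A: 383 × (2.80/27.5)² = 3.971 mGy/h
B: 91.4 × (0.950/6.46)² = 1.977 mGy/h
C: 68.5 × (2.02/7.45)² = 5.036 mGy/h
Total = 3.971 + 1.977 + 5.036 = 10.98 mGy/h.

11.0 mGy/h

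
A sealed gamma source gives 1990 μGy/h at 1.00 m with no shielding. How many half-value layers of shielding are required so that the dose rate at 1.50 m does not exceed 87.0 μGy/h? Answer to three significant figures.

3.35 half-value layers

At 1.50 m, distance alone gives 1990 × (1.00/1.50)² = 1990 × 0.4444 = 884.4 μGy/h.
Further attenuation needed: 884.4/87.0 = 10.17.
n = log₂(10.17) = 3.346 half-value layers.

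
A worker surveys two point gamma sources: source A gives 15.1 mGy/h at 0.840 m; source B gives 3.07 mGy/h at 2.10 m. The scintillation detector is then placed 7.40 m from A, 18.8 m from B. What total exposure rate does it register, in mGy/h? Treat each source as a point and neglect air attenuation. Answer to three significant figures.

By superposition, sum each source's inverse-square contribution:
A: 15.1 × (0.840/7.40)² = 0.1946 mGy/h
B: 3.07 × (2.10/18.8)² = 0.03831 mGy/h
Total = 0.1946 + 0.03831 = 0.2329 mGy/h.

0.233 mGy/h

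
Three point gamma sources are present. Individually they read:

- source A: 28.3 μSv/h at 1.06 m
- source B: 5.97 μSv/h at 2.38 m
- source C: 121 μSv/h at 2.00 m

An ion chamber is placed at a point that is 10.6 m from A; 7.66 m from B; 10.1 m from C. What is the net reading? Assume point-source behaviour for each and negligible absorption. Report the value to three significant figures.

5.60 μSv/h

Each source contributes Iᵢ·(dᵢ/rᵢ)²; contributions add.
A: 28.3 × (1.06/10.6)² = 0.2830 μSv/h
B: 5.97 × (2.38/7.66)² = 0.5763 μSv/h
C: 121 × (2.00/10.1)² = 4.745 μSv/h
Total = 0.2830 + 0.5763 + 4.745 = 5.604 μSv/h.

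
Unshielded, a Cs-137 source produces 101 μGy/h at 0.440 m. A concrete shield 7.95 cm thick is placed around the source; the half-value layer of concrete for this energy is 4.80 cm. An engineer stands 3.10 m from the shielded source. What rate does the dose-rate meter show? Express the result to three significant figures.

Distance alone: 101 × (0.440/3.10)² = 101 × 0.02015 = 2.035 μGy/h.
Shield: 7.95/4.80 = 1.656 half-value layers → attenuation 2^(−1.656) = 0.3173.
Combined: 2.035 × 0.3173 = 0.6457 μGy/h.

0.646 μGy/h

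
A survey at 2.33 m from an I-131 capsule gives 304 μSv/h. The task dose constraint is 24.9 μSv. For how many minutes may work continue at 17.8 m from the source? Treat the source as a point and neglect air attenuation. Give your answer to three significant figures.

287 min

By the inverse-square law, rate at 17.8 m:
(2.33/17.8)² = 0.01713, so 304 × 0.01713 = 5.208 μSv/h.
Stay time = 24.9 μSv ÷ 5.208 μSv/h = 4.781 h = 286.9 min.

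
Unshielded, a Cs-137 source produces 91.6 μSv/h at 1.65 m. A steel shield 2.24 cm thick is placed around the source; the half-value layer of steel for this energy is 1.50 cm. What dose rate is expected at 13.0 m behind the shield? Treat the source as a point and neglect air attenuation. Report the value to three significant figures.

0.524 μSv/h

Distance alone: (1.65/13.0)² = 0.01611, so 91.6 × 0.01611 = 1.476 μSv/h.
Shield: 2.24/1.50 = 1.493 half-value layers → attenuation 2^(−1.493) = 0.3553.
Combined: 1.476 × 0.3553 = 0.5244 μSv/h.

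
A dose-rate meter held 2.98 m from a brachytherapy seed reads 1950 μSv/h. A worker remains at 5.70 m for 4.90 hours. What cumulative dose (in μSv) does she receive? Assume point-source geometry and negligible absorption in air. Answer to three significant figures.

2610 μSv

Intensity scales as (d₁/d₂)², so rate at 5.70 m:
1950 × (2.98/5.70)² = 1950 × 0.2733 = 532.9 μSv/h.
Dose = rate × time = 532.9 μSv/h × 4.900 h = 2611 μSv.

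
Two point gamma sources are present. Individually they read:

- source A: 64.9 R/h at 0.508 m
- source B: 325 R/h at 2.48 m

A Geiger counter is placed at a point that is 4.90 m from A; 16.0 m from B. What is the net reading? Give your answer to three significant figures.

8.51 R/h

Each source contributes Iᵢ·(dᵢ/rᵢ)²; contributions add.
A: 64.9 × (0.508/4.90)² = 0.6976 R/h
B: 325 × (2.48/16.0)² = 7.808 R/h
Total = 0.6976 + 7.808 = 8.506 R/h.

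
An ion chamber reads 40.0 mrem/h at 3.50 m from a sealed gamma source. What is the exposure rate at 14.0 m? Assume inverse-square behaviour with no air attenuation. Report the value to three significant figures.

2.50 mrem/h

Since intensity falls as 1/r², the rate at 14.0 m is
(3.50/14.0)² = 0.06250, so 40.0 × 0.06250 = 2.500 mrem/h.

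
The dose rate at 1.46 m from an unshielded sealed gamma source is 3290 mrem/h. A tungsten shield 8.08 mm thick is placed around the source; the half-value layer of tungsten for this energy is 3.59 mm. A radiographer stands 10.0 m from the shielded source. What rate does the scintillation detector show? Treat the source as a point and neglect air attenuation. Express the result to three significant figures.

Distance alone: (1.46/10.0)² = 0.02132, so 3290 × 0.02132 = 70.14 mrem/h.
Shield: 8.08/3.59 = 2.251 half-value layers → attenuation 2^(−2.251) = 0.2101.
Combined: 70.14 × 0.2101 = 14.74 mrem/h.

14.7 mrem/h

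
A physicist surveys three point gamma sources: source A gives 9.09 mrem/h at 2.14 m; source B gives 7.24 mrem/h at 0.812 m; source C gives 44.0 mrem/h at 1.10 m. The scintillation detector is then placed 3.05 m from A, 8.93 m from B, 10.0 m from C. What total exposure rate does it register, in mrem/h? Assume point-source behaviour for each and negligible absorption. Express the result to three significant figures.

5.07 mrem/h

By superposition, sum each source's inverse-square contribution:
A: 9.09 × (2.14/3.05)² = 4.475 mrem/h
B: 7.24 × (0.812/8.93)² = 0.05986 mrem/h
C: 44.0 × (1.10/10.0)² = 0.5324 mrem/h
Total = 4.475 + 0.05986 + 0.5324 = 5.067 mrem/h.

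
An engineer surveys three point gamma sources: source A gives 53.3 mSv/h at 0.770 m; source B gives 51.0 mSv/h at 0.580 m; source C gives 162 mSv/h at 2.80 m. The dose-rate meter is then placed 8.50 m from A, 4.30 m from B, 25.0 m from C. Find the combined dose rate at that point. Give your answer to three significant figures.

By superposition, sum each source's inverse-square contribution:
A: 53.3 × (0.770/8.50)² = 0.4374 mSv/h
B: 51.0 × (0.580/4.30)² = 0.9279 mSv/h
C: 162 × (2.80/25.0)² = 2.032 mSv/h
Total = 0.4374 + 0.9279 + 2.032 = 3.397 mSv/h.

3.40 mSv/h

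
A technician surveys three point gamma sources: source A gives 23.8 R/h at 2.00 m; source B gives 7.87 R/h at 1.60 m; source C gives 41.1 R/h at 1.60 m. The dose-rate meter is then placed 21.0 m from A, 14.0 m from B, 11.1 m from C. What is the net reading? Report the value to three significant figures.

1.17 R/h

Each source contributes Iᵢ·(dᵢ/rᵢ)²; contributions add.
A: 23.8 × (2.00/21.0)² = 0.2159 R/h
B: 7.87 × (1.60/14.0)² = 0.1028 R/h
C: 41.1 × (1.60/11.1)² = 0.8540 R/h
Total = 0.2159 + 0.1028 + 0.8540 = 1.173 R/h.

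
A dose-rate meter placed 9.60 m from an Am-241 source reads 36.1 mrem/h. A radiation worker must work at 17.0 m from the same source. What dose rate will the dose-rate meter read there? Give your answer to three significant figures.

11.5 mrem/h

Intensity scales as (d₁/d₂)², so scaling from 9.60 m to 17.0 m:
(9.60/17.0)² = 0.3189, so 36.1 × 0.3189 = 11.51 mrem/h.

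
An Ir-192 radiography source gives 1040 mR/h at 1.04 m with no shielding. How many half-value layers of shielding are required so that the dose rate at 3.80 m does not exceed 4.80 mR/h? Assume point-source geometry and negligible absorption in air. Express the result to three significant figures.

4.02 half-value layers

At 3.80 m, distance alone gives 1040 × (1.04/3.80)² = 1040 × 0.07490 = 77.90 mR/h.
Further attenuation needed: 77.90/4.80 = 16.23.
n = log₂(16.23) = 4.021 half-value layers.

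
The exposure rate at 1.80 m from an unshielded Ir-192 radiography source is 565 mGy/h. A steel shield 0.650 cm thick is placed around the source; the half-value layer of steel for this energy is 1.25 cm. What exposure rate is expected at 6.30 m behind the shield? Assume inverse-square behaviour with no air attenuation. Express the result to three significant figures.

Distance alone: 565 × (1.80/6.30)² = 565 × 0.08163 = 46.12 mGy/h.
Shield: 0.650/1.25 = 0.5200 half-value layers → attenuation 2^(−0.5200) = 0.6974.
Combined: 46.12 × 0.6974 = 32.16 mGy/h.

32.2 mGy/h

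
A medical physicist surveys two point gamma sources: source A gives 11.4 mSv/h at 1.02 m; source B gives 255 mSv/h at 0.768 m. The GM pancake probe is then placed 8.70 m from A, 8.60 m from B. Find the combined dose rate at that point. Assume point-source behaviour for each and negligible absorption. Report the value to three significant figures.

2.19 mSv/h

By superposition, sum each source's inverse-square contribution:
A: 11.4 × (1.02/8.70)² = 0.1567 mSv/h
B: 255 × (0.768/8.60)² = 2.034 mSv/h
Total = 0.1567 + 2.034 = 2.191 mSv/h.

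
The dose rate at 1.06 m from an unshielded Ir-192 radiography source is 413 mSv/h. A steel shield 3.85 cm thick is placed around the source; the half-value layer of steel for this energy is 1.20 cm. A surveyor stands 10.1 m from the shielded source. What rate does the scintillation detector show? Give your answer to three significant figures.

Distance alone: (1.06/10.1)² = 0.01101, so 413 × 0.01101 = 4.547 mSv/h.
Shield: 3.85/1.20 = 3.208 half-value layers → attenuation 2^(−3.208) = 0.1082.
Combined: 4.547 × 0.1082 = 0.4920 mSv/h.

0.492 mSv/h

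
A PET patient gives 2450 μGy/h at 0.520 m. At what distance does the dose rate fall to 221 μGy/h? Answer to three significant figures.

1.73 m

By the inverse-square law, d₂ = d₁·√(I₁/I₂).
I₁/I₂ = 2450/221 = 11.09, so d₂ = 0.520 × √11.09 = 1.732 m.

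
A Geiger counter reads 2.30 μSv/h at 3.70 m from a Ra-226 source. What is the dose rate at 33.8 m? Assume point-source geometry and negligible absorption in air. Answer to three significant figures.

0.0276 μSv/h

Intensity scales as (d₁/d₂)², so the rate at 33.8 m is
(3.70/33.8)² = 0.01198, so 2.30 × 0.01198 = 0.02755 μSv/h.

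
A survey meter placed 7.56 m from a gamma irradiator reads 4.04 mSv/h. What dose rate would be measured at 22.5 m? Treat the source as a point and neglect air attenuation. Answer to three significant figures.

0.456 mSv/h

Intensity scales as (d₁/d₂)², so scaling from 7.56 m to 22.5 m:
(7.56/22.5)² = 0.1129, so 4.04 × 0.1129 = 0.4561 mSv/h.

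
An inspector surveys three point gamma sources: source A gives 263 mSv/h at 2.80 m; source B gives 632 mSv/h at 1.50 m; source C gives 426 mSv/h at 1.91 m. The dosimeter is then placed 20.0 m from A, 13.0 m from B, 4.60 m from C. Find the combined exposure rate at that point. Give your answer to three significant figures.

Each source contributes Iᵢ·(dᵢ/rᵢ)²; contributions add.
A: 263 × (2.80/20.0)² = 5.155 mSv/h
B: 632 × (1.50/13.0)² = 8.414 mSv/h
C: 426 × (1.91/4.60)² = 73.44 mSv/h
Total = 5.155 + 8.414 + 73.44 = 87.01 mSv/h.

87.0 mSv/h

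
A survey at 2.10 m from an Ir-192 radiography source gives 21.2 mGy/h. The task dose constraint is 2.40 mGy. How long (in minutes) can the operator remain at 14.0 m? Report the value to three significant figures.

302 min

Since intensity falls as 1/r², rate at 14.0 m:
(2.10/14.0)² = 0.02250, so 21.2 × 0.02250 = 0.4770 mGy/h.
Stay time = 2.40 mGy ÷ 0.4770 mGy/h = 5.031 h = 301.9 min.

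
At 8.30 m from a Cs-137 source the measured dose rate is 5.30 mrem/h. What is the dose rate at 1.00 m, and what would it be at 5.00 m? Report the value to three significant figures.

By the inverse-square law,
At 1.00 m: 5.30 × (8.30/1.00)² = 5.30 × 68.89 = 365.1 mrem/h
At 5.00 m: (1.00/5.00)² = 0.04000, so 365.1 × 0.04000 = 14.60 mrem/h.

365 mrem/h; 14.6 mrem/h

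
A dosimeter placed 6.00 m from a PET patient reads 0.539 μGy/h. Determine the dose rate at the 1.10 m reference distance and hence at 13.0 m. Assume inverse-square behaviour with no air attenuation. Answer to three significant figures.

16.0 μGy/h; 0.115 μGy/h

Since intensity falls as 1/r²,
At 1.10 m: 0.539 × (6.00/1.10)² = 0.539 × 29.75 = 16.04 μGy/h
At 13.0 m: (1.10/13.0)² = 0.007160, so 16.04 × 0.007160 = 0.1148 μGy/h.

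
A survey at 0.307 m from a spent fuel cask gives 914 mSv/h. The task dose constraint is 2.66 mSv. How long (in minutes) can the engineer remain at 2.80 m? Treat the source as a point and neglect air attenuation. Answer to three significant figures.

14.5 min

Since intensity falls as 1/r², rate at 2.80 m:
(0.307/2.80)² = 0.01202, so 914 × 0.01202 = 10.99 mSv/h.
Stay time = 2.66 mSv ÷ 10.99 mSv/h = 0.2420 h = 14.52 min.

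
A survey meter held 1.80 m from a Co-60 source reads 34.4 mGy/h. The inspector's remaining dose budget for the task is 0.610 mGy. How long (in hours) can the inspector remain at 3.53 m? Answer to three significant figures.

0.0682 h

Since intensity falls as 1/r², rate at 3.53 m:
34.4 × (1.80/3.53)² = 34.4 × 0.2600 = 8.944 mGy/h.
Stay time = 0.610 mGy ÷ 8.944 mGy/h = 0.06820 h.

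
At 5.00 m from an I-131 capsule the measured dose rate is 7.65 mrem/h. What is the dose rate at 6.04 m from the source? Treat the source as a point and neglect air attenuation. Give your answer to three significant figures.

Intensity scales as (d₁/d₂)², so scaling from 5.00 m to 6.04 m:
7.65 × (5.00/6.04)² = 7.65 × 0.6853 = 5.243 mrem/h.

5.24 mrem/h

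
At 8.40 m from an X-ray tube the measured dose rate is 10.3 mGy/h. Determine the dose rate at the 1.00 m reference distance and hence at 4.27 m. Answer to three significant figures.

727 mGy/h; 39.9 mGy/h

Using I₁d₁² = I₂d₂²,
At 1.00 m: 10.3 × (8.40/1.00)² = 10.3 × 70.56 = 726.8 mGy/h
At 4.27 m: 726.8 × (1.00/4.27)² = 726.8 × 0.05485 = 39.86 mGy/h.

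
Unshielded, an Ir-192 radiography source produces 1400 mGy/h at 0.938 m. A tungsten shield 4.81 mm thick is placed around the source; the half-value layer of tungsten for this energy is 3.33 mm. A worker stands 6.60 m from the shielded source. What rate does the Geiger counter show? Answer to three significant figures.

Distance alone: 1400 × (0.938/6.60)² = 1400 × 0.02020 = 28.28 mGy/h.
Shield: 4.81/3.33 = 1.444 half-value layers → attenuation 2^(−1.444) = 0.3675.
Combined: 28.28 × 0.3675 = 10.39 mGy/h.

10.4 mGy/h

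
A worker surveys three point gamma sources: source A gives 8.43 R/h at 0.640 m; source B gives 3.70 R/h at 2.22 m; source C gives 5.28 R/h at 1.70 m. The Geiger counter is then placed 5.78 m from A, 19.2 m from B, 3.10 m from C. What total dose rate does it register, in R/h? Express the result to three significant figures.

1.74 R/h

By superposition, sum each source's inverse-square contribution:
A: 8.43 × (0.640/5.78)² = 0.1034 R/h
B: 3.70 × (2.22/19.2)² = 0.04947 R/h
C: 5.28 × (1.70/3.10)² = 1.588 R/h
Total = 0.1034 + 0.04947 + 1.588 = 1.741 R/h.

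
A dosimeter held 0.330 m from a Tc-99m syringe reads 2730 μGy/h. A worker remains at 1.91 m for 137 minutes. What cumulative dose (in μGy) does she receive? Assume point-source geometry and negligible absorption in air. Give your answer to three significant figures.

186 μGy

Since intensity falls as 1/r², rate at 1.91 m:
2730 × (0.330/1.91)² = 2730 × 0.02985 = 81.49 μGy/h.
Dose = rate × time = 81.49 μGy/h × 2.283 h = 186.0 μGy.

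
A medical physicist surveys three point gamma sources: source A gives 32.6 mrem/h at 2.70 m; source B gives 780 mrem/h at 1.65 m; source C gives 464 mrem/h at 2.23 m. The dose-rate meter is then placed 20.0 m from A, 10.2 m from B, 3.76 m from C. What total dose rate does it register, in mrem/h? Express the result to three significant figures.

By superposition, sum each source's inverse-square contribution:
A: 32.6 × (2.70/20.0)² = 0.5941 mrem/h
B: 780 × (1.65/10.2)² = 20.41 mrem/h
C: 464 × (2.23/3.76)² = 163.2 mrem/h
Total = 0.5941 + 20.41 + 163.2 = 184.2 mrem/h.

184 mrem/h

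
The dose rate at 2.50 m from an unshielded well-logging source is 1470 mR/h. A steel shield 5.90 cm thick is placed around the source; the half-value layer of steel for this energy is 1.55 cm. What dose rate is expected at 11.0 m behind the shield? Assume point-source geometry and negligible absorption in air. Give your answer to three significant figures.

Distance alone: 1470 × (2.50/11.0)² = 1470 × 0.05165 = 75.93 mR/h.
Shield: 5.90/1.55 = 3.806 half-value layers → attenuation 2^(−3.806) = 0.07150.
Combined: 75.93 × 0.07150 = 5.429 mR/h.

5.43 mR/h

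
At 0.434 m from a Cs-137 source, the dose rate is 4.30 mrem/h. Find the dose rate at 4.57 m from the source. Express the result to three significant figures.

Using I₁d₁² = I₂d₂², the rate at 4.57 m is
(0.434/4.57)² = 0.009019, so 4.30 × 0.009019 = 0.03878 mrem/h.

0.0388 mrem/h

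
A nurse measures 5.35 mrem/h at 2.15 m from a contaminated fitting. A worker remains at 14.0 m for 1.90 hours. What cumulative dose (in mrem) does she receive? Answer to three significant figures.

Using I₁d₁² = I₂d₂², rate at 14.0 m:
5.35 × (2.15/14.0)² = 5.35 × 0.02358 = 0.1262 mrem/h.
Dose = rate × time = 0.1262 mrem/h × 1.900 h = 0.2398 mrem.

0.240 mrem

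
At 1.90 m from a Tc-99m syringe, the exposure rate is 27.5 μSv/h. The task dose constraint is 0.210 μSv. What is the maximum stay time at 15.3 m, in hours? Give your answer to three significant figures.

0.495 h

Using I₁d₁² = I₂d₂², rate at 15.3 m:
(1.90/15.3)² = 0.01542, so 27.5 × 0.01542 = 0.4240 μSv/h.
Stay time = 0.210 μSv ÷ 0.4240 μSv/h = 0.4953 h.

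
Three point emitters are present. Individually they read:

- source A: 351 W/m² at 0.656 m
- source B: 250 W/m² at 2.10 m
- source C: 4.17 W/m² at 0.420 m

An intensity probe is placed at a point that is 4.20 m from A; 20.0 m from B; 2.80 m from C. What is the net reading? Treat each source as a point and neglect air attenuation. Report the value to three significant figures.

11.4 W/m²

By superposition, sum each source's inverse-square contribution:
A: 351 × (0.656/4.20)² = 8.563 W/m²
B: 250 × (2.10/20.0)² = 2.756 W/m²
C: 4.17 × (0.420/2.80)² = 0.09382 W/m²
Total = 8.563 + 2.756 + 0.09382 = 11.41 W/m².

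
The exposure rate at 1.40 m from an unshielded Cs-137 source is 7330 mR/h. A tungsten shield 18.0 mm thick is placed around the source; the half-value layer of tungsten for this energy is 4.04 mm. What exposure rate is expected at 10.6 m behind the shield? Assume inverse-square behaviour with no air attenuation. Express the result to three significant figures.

Distance alone: (1.40/10.6)² = 0.01744, so 7330 × 0.01744 = 127.8 mR/h.
Shield: 18.0/4.04 = 4.455 half-value layers → attenuation 2^(−4.455) = 0.04559.
Combined: 127.8 × 0.04559 = 5.826 mR/h.

5.83 mR/h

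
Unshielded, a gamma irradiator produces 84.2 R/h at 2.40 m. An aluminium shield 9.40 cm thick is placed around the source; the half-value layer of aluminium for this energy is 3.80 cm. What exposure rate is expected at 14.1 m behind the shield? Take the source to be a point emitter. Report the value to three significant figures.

Distance alone: (2.40/14.1)² = 0.02897, so 84.2 × 0.02897 = 2.439 R/h.
Shield: 9.40/3.80 = 2.474 half-value layers → attenuation 2^(−2.474) = 0.1800.
Combined: 2.439 × 0.1800 = 0.4390 R/h.

0.439 R/h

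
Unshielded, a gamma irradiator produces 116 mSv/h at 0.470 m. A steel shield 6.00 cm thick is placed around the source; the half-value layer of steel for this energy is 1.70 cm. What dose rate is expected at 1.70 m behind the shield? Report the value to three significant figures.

0.768 mSv/h

Distance alone: (0.470/1.70)² = 0.07644, so 116 × 0.07644 = 8.867 mSv/h.
Shield: 6.00/1.70 = 3.529 half-value layers → attenuation 2^(−3.529) = 0.08663.
Combined: 8.867 × 0.08663 = 0.7681 mSv/h.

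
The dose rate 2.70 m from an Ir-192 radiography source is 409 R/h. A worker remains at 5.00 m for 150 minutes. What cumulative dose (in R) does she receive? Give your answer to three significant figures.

298 R

Intensity scales as (d₁/d₂)², so rate at 5.00 m:
409 × (2.70/5.00)² = 409 × 0.2916 = 119.3 R/h.
Dose = rate × time = 119.3 R/h × 2.500 h = 298.2 R.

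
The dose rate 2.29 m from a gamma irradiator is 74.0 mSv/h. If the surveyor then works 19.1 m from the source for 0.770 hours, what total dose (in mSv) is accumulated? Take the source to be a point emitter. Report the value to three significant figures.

Applying the 1/r² law, rate at 19.1 m:
74.0 × (2.29/19.1)² = 74.0 × 0.01437 = 1.063 mSv/h.
Dose = rate × time = 1.063 mSv/h × 0.7700 h = 0.8185 mSv.

0.819 mSv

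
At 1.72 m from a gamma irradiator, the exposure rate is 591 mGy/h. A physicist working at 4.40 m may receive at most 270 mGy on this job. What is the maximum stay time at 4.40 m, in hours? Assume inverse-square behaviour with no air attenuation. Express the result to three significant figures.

2.99 h

Since intensity falls as 1/r², rate at 4.40 m:
(1.72/4.40)² = 0.1528, so 591 × 0.1528 = 90.30 mGy/h.
Stay time = 270 mGy ÷ 90.30 mGy/h = 2.990 h.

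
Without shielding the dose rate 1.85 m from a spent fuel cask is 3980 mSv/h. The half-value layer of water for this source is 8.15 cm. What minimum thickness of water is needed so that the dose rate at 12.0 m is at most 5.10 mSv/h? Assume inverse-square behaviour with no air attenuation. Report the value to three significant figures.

At 12.0 m, distance alone gives 3980 × (1.85/12.0)² = 3980 × 0.02377 = 94.60 mSv/h.
Further attenuation needed: 94.60/5.10 = 18.55.
n = log₂(18.55) = 4.213 half-value layers.
Thickness = 4.213 × 8.15 cm = 34.34 cm.

34.3 cm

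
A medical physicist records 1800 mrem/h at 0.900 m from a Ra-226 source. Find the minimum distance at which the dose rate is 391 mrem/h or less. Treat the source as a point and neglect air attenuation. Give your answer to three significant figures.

1.93 m

Applying the 1/r² law, d₂ = d₁·√(I₁/I₂).
I₁/I₂ = 1800/391 = 4.604, so d₂ = 0.900 × √4.604 = 1.931 m.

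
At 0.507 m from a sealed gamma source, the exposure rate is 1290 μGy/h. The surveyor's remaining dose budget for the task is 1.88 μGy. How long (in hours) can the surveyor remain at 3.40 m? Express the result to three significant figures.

Applying the 1/r² law, rate at 3.40 m:
1290 × (0.507/3.40)² = 1290 × 0.02224 = 28.69 μGy/h.
Stay time = 1.88 μGy ÷ 28.69 μGy/h = 0.06553 h.

0.0655 h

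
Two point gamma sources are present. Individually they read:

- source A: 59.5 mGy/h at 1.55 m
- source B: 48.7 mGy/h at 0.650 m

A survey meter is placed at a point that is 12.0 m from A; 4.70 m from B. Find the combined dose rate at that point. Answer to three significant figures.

1.92 mGy/h

By superposition, sum each source's inverse-square contribution:
A: 59.5 × (1.55/12.0)² = 0.9927 mGy/h
B: 48.7 × (0.650/4.70)² = 0.9315 mGy/h
Total = 0.9927 + 0.9315 = 1.924 mGy/h.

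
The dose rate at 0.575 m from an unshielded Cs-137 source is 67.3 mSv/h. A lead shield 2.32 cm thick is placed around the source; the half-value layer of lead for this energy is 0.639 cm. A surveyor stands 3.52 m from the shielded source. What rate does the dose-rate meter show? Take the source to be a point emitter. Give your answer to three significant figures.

Distance alone: 67.3 × (0.575/3.52)² = 67.3 × 0.02668 = 1.796 mSv/h.
Shield: 2.32/0.639 = 3.631 half-value layers → attenuation 2^(−3.631) = 0.08072.
Combined: 1.796 × 0.08072 = 0.1450 mSv/h.

0.145 mSv/h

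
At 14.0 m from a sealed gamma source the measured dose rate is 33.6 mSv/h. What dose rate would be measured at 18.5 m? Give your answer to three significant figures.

Applying the 1/r² law, scaling from 14.0 m to 18.5 m:
33.6 × (14.0/18.5)² = 33.6 × 0.5727 = 19.24 mSv/h.

19.2 mSv/h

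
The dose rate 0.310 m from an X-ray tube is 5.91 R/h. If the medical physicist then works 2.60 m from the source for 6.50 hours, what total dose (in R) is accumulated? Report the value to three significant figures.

0.546 R

Applying the 1/r² law, rate at 2.60 m:
5.91 × (0.310/2.60)² = 5.91 × 0.01422 = 0.08404 R/h.
Dose = rate × time = 0.08404 R/h × 6.500 h = 0.5463 R.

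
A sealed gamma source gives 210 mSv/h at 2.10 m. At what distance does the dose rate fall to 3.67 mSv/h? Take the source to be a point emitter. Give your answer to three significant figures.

Using I₁d₁² = I₂d₂², d₂ = d₁·√(I₁/I₂).
I₁/I₂ = 210/3.67 = 57.22, so d₂ = 2.10 × √57.22 = 15.89 m.

15.9 m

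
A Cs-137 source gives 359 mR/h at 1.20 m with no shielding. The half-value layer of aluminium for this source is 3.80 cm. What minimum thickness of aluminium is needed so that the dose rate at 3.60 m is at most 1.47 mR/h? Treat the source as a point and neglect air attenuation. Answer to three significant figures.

18.1 cm

At 3.60 m, distance alone gives (1.20/3.60)² = 0.1111, so 359 × 0.1111 = 39.88 mR/h.
Further attenuation needed: 39.88/1.47 = 27.13.
n = log₂(27.13) = 4.762 half-value layers.
Thickness = 4.762 × 3.80 cm = 18.10 cm.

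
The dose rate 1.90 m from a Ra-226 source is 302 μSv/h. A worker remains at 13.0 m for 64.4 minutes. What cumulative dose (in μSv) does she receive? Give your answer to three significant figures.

6.92 μSv

By the inverse-square law, rate at 13.0 m:
302 × (1.90/13.0)² = 302 × 0.02136 = 6.451 μSv/h.
Dose = rate × time = 6.451 μSv/h × 1.073 h = 6.922 μSv.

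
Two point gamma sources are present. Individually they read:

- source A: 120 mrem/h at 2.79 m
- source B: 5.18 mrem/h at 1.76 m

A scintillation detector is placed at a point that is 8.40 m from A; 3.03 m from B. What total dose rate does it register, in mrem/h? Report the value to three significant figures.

Each source contributes Iᵢ·(dᵢ/rᵢ)²; contributions add.
A: 120 × (2.79/8.40)² = 13.24 mrem/h
B: 5.18 × (1.76/3.03)² = 1.748 mrem/h
Total = 13.24 + 1.748 = 14.99 mrem/h.

15.0 mrem/h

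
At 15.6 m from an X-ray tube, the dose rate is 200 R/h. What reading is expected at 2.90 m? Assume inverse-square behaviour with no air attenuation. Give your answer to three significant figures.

5790 R/h

Applying the 1/r² law, the rate at 2.90 m is
(15.6/2.90)² = 28.94, so 200 × 28.94 = 5788 R/h.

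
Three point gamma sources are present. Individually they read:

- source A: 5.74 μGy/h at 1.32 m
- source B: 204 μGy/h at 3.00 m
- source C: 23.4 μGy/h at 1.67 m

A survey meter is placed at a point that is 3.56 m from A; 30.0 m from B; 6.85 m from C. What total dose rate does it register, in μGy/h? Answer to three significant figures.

4.22 μGy/h

By superposition, sum each source's inverse-square contribution:
A: 5.74 × (1.32/3.56)² = 0.7892 μGy/h
B: 204 × (3.00/30.0)² = 2.040 μGy/h
C: 23.4 × (1.67/6.85)² = 1.391 μGy/h
Total = 0.7892 + 2.040 + 1.391 = 4.220 μGy/h.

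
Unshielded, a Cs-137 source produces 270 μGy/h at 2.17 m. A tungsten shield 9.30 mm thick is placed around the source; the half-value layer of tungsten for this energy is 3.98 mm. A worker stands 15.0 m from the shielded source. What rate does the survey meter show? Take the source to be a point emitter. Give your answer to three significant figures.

Distance alone: (2.17/15.0)² = 0.02093, so 270 × 0.02093 = 5.651 μGy/h.
Shield: 9.30/3.98 = 2.337 half-value layers → attenuation 2^(−2.337) = 0.1979.
Combined: 5.651 × 0.1979 = 1.118 μGy/h.

1.12 μGy/h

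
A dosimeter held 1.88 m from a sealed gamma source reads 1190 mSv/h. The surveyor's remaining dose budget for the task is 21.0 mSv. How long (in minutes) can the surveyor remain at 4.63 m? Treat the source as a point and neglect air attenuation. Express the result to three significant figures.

6.42 min

Using I₁d₁² = I₂d₂², rate at 4.63 m:
1190 × (1.88/4.63)² = 1190 × 0.1649 = 196.2 mSv/h.
Stay time = 21.0 mSv ÷ 196.2 mSv/h = 0.1070 h = 6.420 min.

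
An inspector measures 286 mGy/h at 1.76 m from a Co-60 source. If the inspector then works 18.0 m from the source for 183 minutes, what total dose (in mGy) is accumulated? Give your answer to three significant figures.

Intensity scales as (d₁/d₂)², so rate at 18.0 m:
(1.76/18.0)² = 0.009560, so 286 × 0.009560 = 2.734 mGy/h.
Dose = rate × time = 2.734 mGy/h × 3.050 h = 8.339 mGy.

8.34 mGy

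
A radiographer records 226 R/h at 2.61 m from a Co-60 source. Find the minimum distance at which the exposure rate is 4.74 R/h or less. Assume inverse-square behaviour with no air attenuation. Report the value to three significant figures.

18.0 m

Applying the 1/r² law, d₂ = d₁·√(I₁/I₂).
I₁/I₂ = 226/4.74 = 47.68, so d₂ = 2.61 × √47.68 = 18.02 m.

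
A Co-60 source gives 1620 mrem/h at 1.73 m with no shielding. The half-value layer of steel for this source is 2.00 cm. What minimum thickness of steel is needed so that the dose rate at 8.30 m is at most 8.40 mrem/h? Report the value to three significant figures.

6.13 cm

At 8.30 m, distance alone gives (1.73/8.30)² = 0.04344, so 1620 × 0.04344 = 70.37 mrem/h.
Further attenuation needed: 70.37/8.40 = 8.377.
n = log₂(8.377) = 3.066 half-value layers.
Thickness = 3.066 × 2.00 cm = 6.132 cm.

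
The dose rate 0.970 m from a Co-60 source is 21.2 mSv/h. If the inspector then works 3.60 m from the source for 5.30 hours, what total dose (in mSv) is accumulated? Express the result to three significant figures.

Intensity scales as (d₁/d₂)², so rate at 3.60 m:
(0.970/3.60)² = 0.07260, so 21.2 × 0.07260 = 1.539 mSv/h.
Dose = rate × time = 1.539 mSv/h × 5.300 h = 8.157 mSv.

8.16 mSv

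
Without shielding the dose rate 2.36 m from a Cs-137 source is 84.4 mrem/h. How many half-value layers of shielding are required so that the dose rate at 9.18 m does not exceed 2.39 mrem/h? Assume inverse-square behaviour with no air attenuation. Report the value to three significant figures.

At 9.18 m, distance alone gives 84.4 × (2.36/9.18)² = 84.4 × 0.06609 = 5.578 mrem/h.
Further attenuation needed: 5.578/2.39 = 2.334.
n = log₂(2.334) = 1.223 half-value layers.

1.22 half-value layers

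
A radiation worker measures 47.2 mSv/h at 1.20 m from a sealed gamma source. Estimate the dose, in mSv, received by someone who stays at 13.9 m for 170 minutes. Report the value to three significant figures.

0.997 mSv

By the inverse-square law, rate at 13.9 m:
(1.20/13.9)² = 0.007453, so 47.2 × 0.007453 = 0.3518 mSv/h.
Dose = rate × time = 0.3518 mSv/h × 2.833 h = 0.9966 mSv.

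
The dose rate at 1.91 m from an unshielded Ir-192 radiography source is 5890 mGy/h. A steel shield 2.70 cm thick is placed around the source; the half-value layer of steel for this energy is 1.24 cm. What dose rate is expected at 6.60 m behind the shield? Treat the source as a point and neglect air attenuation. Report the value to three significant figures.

Distance alone: (1.91/6.60)² = 0.08375, so 5890 × 0.08375 = 493.3 mGy/h.
Shield: 2.70/1.24 = 2.177 half-value layers → attenuation 2^(−2.177) = 0.2211.
Combined: 493.3 × 0.2211 = 109.1 mGy/h.

109 mGy/h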